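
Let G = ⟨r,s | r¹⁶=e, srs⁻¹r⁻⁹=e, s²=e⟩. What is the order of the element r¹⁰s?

Compute successive powers until reaching e:
  (r¹⁰s)¹ = r¹⁰s, (r¹⁰s)² = r⁴, (r¹⁰s)³ = r¹⁴s, (r¹⁰s)⁴ = r⁸, (r¹⁰s)⁵ = r²s, (r¹⁰s)⁶ = r¹², (r¹⁰s)⁷ = r⁶s, (r¹⁰s)⁸ = e.
The smallest positive k with (r¹⁰s)ᵏ = e is 8.

Answer: 8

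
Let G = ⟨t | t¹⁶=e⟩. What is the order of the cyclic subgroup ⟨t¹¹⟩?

|⟨t¹¹⟩| equals the order of t¹¹. Compute successive powers until reaching e:
  (t¹¹)¹ = t¹¹, (t¹¹)² = t⁶, (t¹¹)³ = t, (t¹¹)⁴ = t¹², (t¹¹)⁵ = t⁷, (t¹¹)⁶ = t², (t¹¹)⁷ = t¹³, (t¹¹)⁸ = t⁸, (t¹¹)⁹ = t³, (t¹¹)¹⁰ = t¹⁴, (t¹¹)¹¹ = t⁹, (t¹¹)¹² = t⁴, (t¹¹)¹³ = t¹⁵, (t¹¹)¹⁴ = t¹⁰, (t¹¹)¹⁵ = t⁵, (t¹¹)¹⁶ = e.
The smallest positive k with (t¹¹)ᵏ = e is 16, so |⟨t¹¹⟩| = 16.

Answer: 16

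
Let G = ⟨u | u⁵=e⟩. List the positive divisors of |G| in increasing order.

|G| = 5 = 5. By Lagrange's theorem the order of any subgroup divides 5; the divisors of 5 are 1, 5.

Answer: 1, 5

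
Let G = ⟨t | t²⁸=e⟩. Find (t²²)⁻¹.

The order of (t²²) is 14 (smallest k with (t²²)ᵏ = e), so (t²²)⁻¹ = (t²²)¹³ = t⁶.
Check: (t²²) · (t⁶) → (t²²) · t⁶ = e, giving e as required.

Answer: t⁶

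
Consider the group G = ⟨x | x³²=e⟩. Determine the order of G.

G is generated by a single element, so G is cyclic. The relator gives x³² = e and no smaller power is forced to be e, so the 32 powers {e, x, x², x³, x⁴, x⁵, x⁶, x⁷, x⁸, x⁹, x²², x²³, x²¹, x²⁰, x²⁴, x²⁵, x²⁶, x²⁷, x²⁸, x²⁹, x³¹, x³⁰, x¹², x¹³, x¹¹, x¹⁰, x¹⁴, x¹⁵, x¹⁶, x¹⁷, x¹⁸, x¹⁹} are distinct. Hence |G| = 32.

Answer: 32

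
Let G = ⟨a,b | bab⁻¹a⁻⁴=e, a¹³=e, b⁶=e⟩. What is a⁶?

Compute successive powers of a, reducing at each step:
  a²: a · a = a²
  a³: (a²) · a = a³
  a⁴: (a³) · a = a⁴
  a⁵: (a⁴) · a = a⁵
  a⁶: (a⁵) · a = a⁶

Answer: a⁶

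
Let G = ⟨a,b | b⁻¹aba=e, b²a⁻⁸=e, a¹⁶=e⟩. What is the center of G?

An element z ∈ Z(G) iff z commutes with every generator.
For example a⁸ is central: (a⁸)·a = a⁹ = a·(a⁸); (a⁸)·b = b⁻¹ = b·(a⁸).
Whereas a ∉ Z(G) since a·b = ab ≠ a⁷b⁻¹ = b·a.
Checking each of the 32 elements this way gives Z(G) = {e, a⁸}, of order 2.

Answer: {e, a⁸}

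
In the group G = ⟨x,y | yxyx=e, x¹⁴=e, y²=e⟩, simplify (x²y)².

Compute successive powers of (x²y), reducing at each step:
  (x²y)²: (x²y) · x² = y;   y · y = e

Answer: e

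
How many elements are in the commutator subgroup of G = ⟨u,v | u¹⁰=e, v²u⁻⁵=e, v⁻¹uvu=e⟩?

G' = [G, G] is generated by all commutators. The generator-pair commutators are: [u, v] = u².
The subgroup they normally generate is {e, u², u⁴, u⁶, u⁸}, of order 5.
Check: |G/G'| = 20/5 = 4 is the order of the abelianisation.

Answer: 5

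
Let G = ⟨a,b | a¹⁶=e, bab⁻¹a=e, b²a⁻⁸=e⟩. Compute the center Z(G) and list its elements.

An element z ∈ Z(G) iff z commutes with every generator.
For example a⁸ is central: (a⁸)·a = a⁹ = a·(a⁸); (a⁸)·b = b⁻¹ = b·(a⁸).
Whereas a ∉ Z(G) since a·b = ab ≠ a⁷b⁻¹ = b·a.
Checking each of the 32 elements this way gives Z(G) = {e, a⁸}, of order 2.

Answer: {e, a⁸}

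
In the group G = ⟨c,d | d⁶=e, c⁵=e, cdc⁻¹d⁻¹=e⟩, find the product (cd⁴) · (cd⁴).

Compute (cd⁴) · (cd⁴) by multiplying left to right and reducing via the relations at each step:
  (cd⁴) · c = c²d⁴
  (c²d⁴) · d⁴ = c²d²

Answer: c²d²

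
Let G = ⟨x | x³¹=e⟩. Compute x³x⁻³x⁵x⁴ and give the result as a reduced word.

Multiply left to right, reducing at each step:
  (x³) · x⁻³ = e
  e · x⁵ = x⁵
  (x⁵) · x⁴ = x⁹

Answer: x⁹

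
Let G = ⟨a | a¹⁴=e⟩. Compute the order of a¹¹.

Compute successive powers until reaching e:
  (a¹¹)¹ = a¹¹, (a¹¹)² = a⁸, (a¹¹)³ = a⁵, (a¹¹)⁴ = a², (a¹¹)⁵ = a¹³, (a¹¹)⁶ = a¹⁰, (a¹¹)⁷ = a⁷, (a¹¹)⁸ = a⁴, (a¹¹)⁹ = a, (a¹¹)¹⁰ = a¹², (a¹¹)¹¹ = a⁹, (a¹¹)¹² = a⁶, (a¹¹)¹³ = a³, (a¹¹)¹⁴ = e.
The smallest positive k with (a¹¹)ᵏ = e is 14.

Answer: 14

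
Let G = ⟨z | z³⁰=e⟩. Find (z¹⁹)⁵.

Compute successive powers of (z¹⁹), reducing at each step:
  (z¹⁹)²: (z¹⁹) · z¹⁹ = z⁸
  (z¹⁹)³: (z⁸) · z¹⁹ = z²⁷
  (z¹⁹)⁴: (z²⁷) · z¹⁹ = z¹⁶
  (z¹⁹)⁵: (z¹⁶) · z¹⁹ = z⁵

Answer: z⁵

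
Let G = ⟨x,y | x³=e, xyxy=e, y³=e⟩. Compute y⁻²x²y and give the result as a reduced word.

Multiply left to right, reducing at each step:
  y · x² = yx²
  (yx²) · y = xy²x

Answer: xy²x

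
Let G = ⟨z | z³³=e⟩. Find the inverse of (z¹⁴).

The order of (z¹⁴) is 33 (smallest k with (z¹⁴)ᵏ = e), so (z¹⁴)⁻¹ = (z¹⁴)³² = z¹⁹.
Check: (z¹⁴) · (z¹⁹) → (z¹⁴) · z¹⁹ = e, giving e as required.

Answer: z¹⁹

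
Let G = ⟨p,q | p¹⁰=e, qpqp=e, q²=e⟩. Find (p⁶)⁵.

Compute successive powers of (p⁶), reducing at each step:
  (p⁶)²: (p⁶) · p⁶ = p²
  (p⁶)³: (p²) · p⁶ = p⁸
  (p⁶)⁴: (p⁸) · p⁶ = p⁴
  (p⁶)⁵: (p⁴) · p⁶ = e

Answer: e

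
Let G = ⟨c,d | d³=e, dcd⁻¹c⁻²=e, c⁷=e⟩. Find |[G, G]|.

G' = [G, G] is generated by all commutators. The generator-pair commutators are: [c, d] = c⁶.
The subgroup they normally generate is {e, c, c², c³, c⁴, c⁵, c⁶}, of order 7.
Check: |G/G'| = 21/7 = 3 is the order of the abelianisation.

Answer: 7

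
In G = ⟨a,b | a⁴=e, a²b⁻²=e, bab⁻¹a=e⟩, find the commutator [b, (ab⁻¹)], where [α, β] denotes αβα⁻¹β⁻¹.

[b, (ab⁻¹)] = b·(ab⁻¹)·b⁻¹·(ab⁻¹)⁻¹.
  b · (ab⁻¹) = a³
  (a³) · (b⁻¹) = ab
  (ab) · (ab) = a²

Answer: a²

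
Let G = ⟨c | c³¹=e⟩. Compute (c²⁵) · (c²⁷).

Compute (c²⁵) · (c²⁷) by multiplying left to right and reducing via the relations at each step:
  (c²⁵) · c²⁷ = c²¹

Answer: c²¹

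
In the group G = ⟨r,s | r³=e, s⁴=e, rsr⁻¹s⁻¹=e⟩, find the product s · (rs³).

Compute s · (rs³) by multiplying left to right and reducing via the relations at each step:
  s · r = rs
  (rs) · s³ = r

Answer: r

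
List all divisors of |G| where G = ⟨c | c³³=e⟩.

|G| = 33 = 3 · 11. By Lagrange's theorem the order of any subgroup divides 33; the divisors of 33 are 1, 3, 11, 33.

Answer: 1, 3, 11, 33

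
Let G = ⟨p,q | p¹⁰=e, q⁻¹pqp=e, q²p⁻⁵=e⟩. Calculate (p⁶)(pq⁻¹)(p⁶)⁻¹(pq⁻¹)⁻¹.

[(p⁶), (pq⁻¹)] = (p⁶)·(pq⁻¹)·(p⁶)⁻¹·(pq⁻¹)⁻¹.
  (p⁶) · (pq⁻¹) = p²q
  (p²q) · (p⁴) = p³q⁻¹
  (p³q⁻¹) · (pq) = p²

Answer: p²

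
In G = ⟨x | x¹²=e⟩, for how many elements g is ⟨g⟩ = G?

G is cyclic of order 12. An element generates G iff its order is 12, and a cyclic group of order 12 has exactly φ(12) = 4 such elements.

Answer: 4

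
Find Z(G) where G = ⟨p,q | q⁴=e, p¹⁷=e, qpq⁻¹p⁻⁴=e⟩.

An element z ∈ Z(G) iff z commutes with every generator.
For example e is central: e·p = p = p·e; e·q = q = q·e.
Whereas p ∉ Z(G) since p·q = pq ≠ p⁴q = q·p.
Checking each of the 68 elements this way gives Z(G) = {e}, of order 1.

Answer: {e}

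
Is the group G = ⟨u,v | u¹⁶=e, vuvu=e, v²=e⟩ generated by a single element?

Every cyclic group is abelian. But u·v = uv while v·u = u¹⁵v, so u·v ≠ v·u and G is not abelian. Hence G is not cyclic.

Answer: No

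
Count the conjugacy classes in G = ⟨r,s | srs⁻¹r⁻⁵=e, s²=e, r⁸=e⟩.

The conjugacy classes (representative and size) are:
  [e] (size 1), [r⁵] (size 2), [r²] (size 1), [r⁷] (size 2), [r⁴] (size 1), [r⁶] (size 1), [s] (size 2), [r⁵s] (size 2), [r²s] (size 2), [r³s] (size 2).
Class equation: 1 + 2 + 1 + 2 + 1 + 1 + 2 + 2 + 2 + 2 = 16 = |G|. So G has 10 conjugacy classes.

Answer: 10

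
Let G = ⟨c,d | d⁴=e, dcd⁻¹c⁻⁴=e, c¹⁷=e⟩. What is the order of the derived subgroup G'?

G' = [G, G] is generated by all commutators. The generator-pair commutators are: [c, d] = c¹⁴.
The subgroup they normally generate is {e, c, c², c³, c⁴, c⁵, c⁶, c⁷, c⁸, c⁹, c¹⁰, c¹¹, c¹², c¹³, c¹⁴, c¹⁵, c¹⁶}, of order 17.
Check: |G/G'| = 68/17 = 4 is the order of the abelianisation.

Answer: 17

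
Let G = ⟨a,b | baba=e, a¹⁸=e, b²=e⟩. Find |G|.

Enumerate words in the generators, reducing via the relations: the distinct elements are
  {a, b, e, ab, a², a³, a⁴, a⁵, a⁶, a⁷, a⁸, a⁹, a²b, a³b, a¹², a¹³, a¹¹, a¹⁰, a¹⁴, a¹⁵, a¹⁶, a¹⁷, a⁴b, a⁵b, a⁶b, a⁷b, a⁸b, a⁹b, a¹²b, a¹³b, a¹¹b, a¹⁰b, a¹⁴b, a¹⁵b, a¹⁶b, a¹⁷b}.
No further products give new elements, so |G| = 36.

Answer: 36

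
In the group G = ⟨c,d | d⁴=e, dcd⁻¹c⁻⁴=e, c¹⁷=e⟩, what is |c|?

Compute successive powers until reaching e:
  c¹ = c, c² = c², c³ = c³, c⁴ = c⁴, c⁵ = c⁵, c⁶ = c⁶, c⁷ = c⁷, c⁸ = c⁸, c⁹ = c⁹, c¹⁰ = c¹⁰, c¹¹ = c¹¹, c¹² = c¹², c¹³ = c¹³, c¹⁴ = c¹⁴, c¹⁵ = c¹⁵, c¹⁶ = c¹⁶, c¹⁷ = e.
The smallest positive k with cᵏ = e is 17.

Answer: 17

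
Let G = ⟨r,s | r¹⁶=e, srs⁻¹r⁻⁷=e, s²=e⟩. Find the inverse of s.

The order of s is 2 (smallest k with sᵏ = e), so s⁻¹ = s¹ = s.
Check: s · s → s · s = e, giving e as required.

Answer: s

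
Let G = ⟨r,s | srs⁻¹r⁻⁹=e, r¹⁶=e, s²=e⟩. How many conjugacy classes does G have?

The conjugacy classes (representative and size) are:
  [e] (size 1), [r⁹] (size 2), [r²] (size 1), [r³] (size 2), [r⁴] (size 1), [r¹³] (size 2), [r⁶] (size 1), [r¹⁵] (size 2), [r⁸] (size 1), [r¹⁰] (size 1), [r¹²] (size 1), [r¹⁴] (size 1), [s] (size 2), [rs] (size 2), [r²s] (size 2), [r¹¹s] (size 2), [r⁴s] (size 2), [r¹³s] (size 2), [r¹⁴s] (size 2), [r¹⁵s] (size 2).
Class equation: 1 + 2 + 1 + 2 + 1 + 2 + 1 + 2 + 1 + 1 + 1 + 1 + 2 + 2 + 2 + 2 + 2 + 2 + 2 + 2 = 32 = |G|. So G has 20 conjugacy classes.

Answer: 20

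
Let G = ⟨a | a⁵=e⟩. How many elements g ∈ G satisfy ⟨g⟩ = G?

G is cyclic of order 5. An element generates G iff its order is 5, and a cyclic group of order 5 has exactly φ(5) = 4 such elements.

Answer: 4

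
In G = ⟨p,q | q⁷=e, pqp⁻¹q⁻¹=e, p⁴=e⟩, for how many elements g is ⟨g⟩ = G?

G is cyclic of order 28. An element generates G iff its order is 28, and a cyclic group of order 28 has exactly φ(28) = 12 such elements.

Answer: 12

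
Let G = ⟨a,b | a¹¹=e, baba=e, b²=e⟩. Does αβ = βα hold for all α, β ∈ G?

a·b = ab but b·a = a¹⁰b, so a·b ≠ b·a and G is not abelian.

Answer: No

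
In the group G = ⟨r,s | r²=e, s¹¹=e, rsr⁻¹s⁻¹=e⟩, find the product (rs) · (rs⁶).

Compute (rs) · (rs⁶) by multiplying left to right and reducing via the relations at each step:
  (rs) · r = s
  s · s⁶ = s⁷

Answer: s⁷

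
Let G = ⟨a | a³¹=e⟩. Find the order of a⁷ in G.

Compute successive powers until reaching e:
  (a⁷)¹ = a⁷, (a⁷)² = a¹⁴, (a⁷)³ = a²¹, (a⁷)⁴ = a²⁸, (a⁷)⁵ = a⁴, (a⁷)⁶ = a¹¹, (a⁷)⁷ = a¹⁸, (a⁷)⁸ = a²⁵, (a⁷)⁹ = a, (a⁷)¹⁰ = a⁸, (a⁷)¹¹ = a¹⁵, (a⁷)¹² = a²², (a⁷)¹³ = a²⁹, (a⁷)¹⁴ = a⁵, (a⁷)¹⁵ = a¹², (a⁷)¹⁶ = a¹⁹, (a⁷)¹⁷ = a²⁶, (a⁷)¹⁸ = a², (a⁷)¹⁹ = a⁹, (a⁷)²⁰ = a¹⁶, (a⁷)²¹ = a²³, (a⁷)²² = a³⁰, (a⁷)²³ = a⁶, (a⁷)²⁴ = a¹³, (a⁷)²⁵ = a²⁰, (a⁷)²⁶ = a²⁷, (a⁷)²⁷ = a³, (a⁷)²⁸ = a¹⁰, (a⁷)²⁹ = a¹⁷, (a⁷)³⁰ = a²⁴, (a⁷)³¹ = e.
The smallest positive k with (a⁷)ᵏ = e is 31.

Answer: 31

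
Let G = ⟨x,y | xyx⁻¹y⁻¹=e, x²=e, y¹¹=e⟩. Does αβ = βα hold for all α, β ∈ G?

Each pair of generators commutes: x·y = xy = y·x. Since the generators pairwise commute, every element of G commutes with every other, so G is abelian.

Answer: Yes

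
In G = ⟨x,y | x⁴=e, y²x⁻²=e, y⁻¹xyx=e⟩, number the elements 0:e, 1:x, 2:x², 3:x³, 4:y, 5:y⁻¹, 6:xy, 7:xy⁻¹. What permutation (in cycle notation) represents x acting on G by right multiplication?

(0 1 2 3)(4 7 5 6)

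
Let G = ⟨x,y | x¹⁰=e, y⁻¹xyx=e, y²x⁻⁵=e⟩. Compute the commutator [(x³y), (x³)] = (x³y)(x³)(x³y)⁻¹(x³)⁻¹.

[(x³y), (x³)] = (x³y)·(x³)·(x³y)⁻¹·(x³)⁻¹.
  (x³y) · (x³) = y
  y · (x³y⁻¹) = x⁷
  (x⁷) · (x⁷) = x⁴

Answer: x⁴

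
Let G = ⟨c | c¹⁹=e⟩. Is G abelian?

G has a single generator, so G is cyclic and hence abelian.

Answer: Yes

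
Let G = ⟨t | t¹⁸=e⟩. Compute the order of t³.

Compute successive powers until reaching e:
  (t³)¹ = t³, (t³)² = t⁶, (t³)³ = t⁹, (t³)⁴ = t¹², (t³)⁵ = t¹⁵, (t³)⁶ = e.
The smallest positive k with (t³)ᵏ = e is 6.

Answer: 6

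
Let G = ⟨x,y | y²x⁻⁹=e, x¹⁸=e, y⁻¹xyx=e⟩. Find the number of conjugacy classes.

The conjugacy classes (representative and size) are:
  [e] (size 1), [x¹⁷] (size 2), [x¹⁶] (size 2), [x³] (size 2), [x¹⁴] (size 2), [x¹³] (size 2), [x¹²] (size 2), [x¹¹] (size 2), [x¹⁰] (size 2), [x⁹] (size 1), [x⁸y] (size 9), [xy] (size 9).
Class equation: 1 + 2 + 2 + 2 + 2 + 2 + 2 + 2 + 2 + 1 + 9 + 9 = 36 = |G|. So G has 12 conjugacy classes.

Answer: 12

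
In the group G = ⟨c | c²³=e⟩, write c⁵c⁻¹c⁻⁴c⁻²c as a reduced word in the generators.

Multiply left to right, reducing at each step:
  (c⁵) · c⁻¹ = c⁴
  (c⁴) · c⁻⁴ = e
  e · c⁻² = c²¹
  (c²¹) · c = c²²

Answer: c²²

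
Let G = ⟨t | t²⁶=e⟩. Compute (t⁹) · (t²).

Compute (t⁹) · (t²) by multiplying left to right and reducing via the relations at each step:
  (t⁹) · t² = t¹¹

Answer: t¹¹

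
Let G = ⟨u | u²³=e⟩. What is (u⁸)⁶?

Compute successive powers of (u⁸), reducing at each step:
  (u⁸)²: (u⁸) · u⁸ = u¹⁶
  (u⁸)³: (u¹⁶) · u⁸ = u
  (u⁸)⁴: u · u⁸ = u⁹
  (u⁸)⁵: (u⁹) · u⁸ = u¹⁷
  (u⁸)⁶: (u¹⁷) · u⁸ = u²

Answer: u²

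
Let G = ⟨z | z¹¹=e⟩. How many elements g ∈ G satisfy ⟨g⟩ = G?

G is cyclic of order 11. An element generates G iff its order is 11, and a cyclic group of order 11 has exactly φ(11) = 10 such elements.

Answer: 10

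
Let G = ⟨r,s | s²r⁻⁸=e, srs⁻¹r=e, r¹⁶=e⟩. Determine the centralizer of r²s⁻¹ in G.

⟨r²s⁻¹⟩ ⊆ C_G(r²s⁻¹) since powers of r²s⁻¹ commute with r²s⁻¹; so |C_G(r²s⁻¹)| ≥ |⟨r²s⁻¹⟩| = 4.
By orbit–stabilizer, |C_G(r²s⁻¹)| = |G| / |conj. class of r²s⁻¹| = 32 / 8 = 4.
The 4 elements commuting with r²s⁻¹ are {e, r⁸, r²s, r²s⁻¹}.

Answer: {e, r⁸, r²s, r²s⁻¹}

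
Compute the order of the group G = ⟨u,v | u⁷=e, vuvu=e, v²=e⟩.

Enumerate words in the generators, reducing via the relations: the distinct elements are
  {e, u, v, uv, u², u³, u⁴, u⁵, u⁶, u²v, u³v, u⁴v, u⁵v, u⁶v}.
No further products give new elements, so |G| = 14.

Answer: 14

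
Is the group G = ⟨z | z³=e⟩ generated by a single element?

|G| = 3. The element z has order 3 (its powers give 3 distinct elements), so ⟨z⟩ = G and G is cyclic.

Answer: Yes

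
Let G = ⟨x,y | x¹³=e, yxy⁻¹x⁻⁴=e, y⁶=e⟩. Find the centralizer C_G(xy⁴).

⟨xy⁴⟩ ⊆ C_G(xy⁴) since powers of xy⁴ commute with xy⁴; so |C_G(xy⁴)| ≥ |⟨xy⁴⟩| = 3.
By orbit–stabilizer, |C_G(xy⁴)| = |G| / |conj. class of xy⁴| = 78 / 13 = 6.
The 6 elements commuting with xy⁴ are {e, xy⁴, x²y, x³y³, x⁶y⁵, x¹⁰y²}.

Answer: {e, xy⁴, x²y, x³y³, x⁶y⁵, x¹⁰y²}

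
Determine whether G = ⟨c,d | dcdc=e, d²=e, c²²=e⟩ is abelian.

c·d = cd but d·c = c²¹d, so c·d ≠ d·c and G is not abelian.

Answer: No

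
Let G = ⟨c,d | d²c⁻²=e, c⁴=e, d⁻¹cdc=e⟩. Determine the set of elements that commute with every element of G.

An element z ∈ Z(G) iff z commutes with every generator.
For example c² is central: (c²)·c = c³ = c·(c²); (c²)·d = d⁻¹ = d·(c²).
Whereas c ∉ Z(G) since c·d = cd ≠ cd⁻¹ = d·c.
Checking each of the 8 elements this way gives Z(G) = {e, c²}, of order 2.

Answer: {e, c²}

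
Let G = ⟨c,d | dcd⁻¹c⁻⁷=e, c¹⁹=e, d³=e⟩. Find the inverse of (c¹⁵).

The order of (c¹⁵) is 19 (smallest k with (c¹⁵)ᵏ = e), so (c¹⁵)⁻¹ = (c¹⁵)¹⁸ = c⁴.
Check: (c¹⁵) · (c⁴) → (c¹⁵) · c⁴ = e, giving e as required.

Answer: c⁴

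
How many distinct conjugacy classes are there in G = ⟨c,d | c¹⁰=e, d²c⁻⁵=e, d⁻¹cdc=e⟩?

The conjugacy classes (representative and size) are:
  [e] (size 1), [c] (size 2), [c⁸] (size 2), [c⁷] (size 2), [c⁴] (size 2), [c⁵] (size 1), [c⁴d] (size 5), [c²d⁻¹] (size 5).
Class equation: 1 + 2 + 2 + 2 + 2 + 1 + 5 + 5 = 20 = |G|. So G has 8 conjugacy classes.

Answer: 8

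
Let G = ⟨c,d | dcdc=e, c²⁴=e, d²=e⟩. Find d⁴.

Compute successive powers of d, reducing at each step:
  d²: d · d = e
  d³: e · d = d
  d⁴: d · d = e

Answer: e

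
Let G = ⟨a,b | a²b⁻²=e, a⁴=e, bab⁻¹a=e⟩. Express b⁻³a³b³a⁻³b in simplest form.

Multiply left to right, reducing at each step:
  b · a³ = ab
  (ab) · b³ = a
  a · a⁻³ = a²
  (a²) · b = b⁻¹

Answer: b⁻¹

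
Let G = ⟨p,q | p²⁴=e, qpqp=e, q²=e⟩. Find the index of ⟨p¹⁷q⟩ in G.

First find ord(p¹⁷q) by computing successive powers:
  (p¹⁷q)¹ = p¹⁷q, (p¹⁷q)² = e.
So |⟨p¹⁷q⟩| = ord(p¹⁷q) = 2. With |G| = 48, by Lagrange [G : ⟨p¹⁷q⟩] = 48/2 = 24.

Answer: 24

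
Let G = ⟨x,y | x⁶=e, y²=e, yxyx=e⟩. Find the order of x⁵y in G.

Compute successive powers until reaching e:
  (x⁵y)¹ = x⁵y, (x⁵y)² = e.
The smallest positive k with (x⁵y)ᵏ = e is 2.

Answer: 2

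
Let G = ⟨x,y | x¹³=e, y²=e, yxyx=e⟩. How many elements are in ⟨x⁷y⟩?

|⟨x⁷y⟩| equals the order of x⁷y. Compute successive powers until reaching e:
  (x⁷y)¹ = x⁷y, (x⁷y)² = e.
The smallest positive k with (x⁷y)ᵏ = e is 2, so |⟨x⁷y⟩| = 2.

Answer: 2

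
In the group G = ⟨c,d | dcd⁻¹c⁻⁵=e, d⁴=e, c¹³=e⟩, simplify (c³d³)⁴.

Compute successive powers of (c³d³), reducing at each step:
  (c³d³)²: (c³d³) · c³ = cd³;   (cd³) · d³ = cd²
  (c³d³)³: (cd²) · c³ = c¹¹d²;   (c¹¹d²) · d³ = c¹¹d
  (c³d³)⁴: (c¹¹d) · c³ = d;   d · d³ = e

Answer: e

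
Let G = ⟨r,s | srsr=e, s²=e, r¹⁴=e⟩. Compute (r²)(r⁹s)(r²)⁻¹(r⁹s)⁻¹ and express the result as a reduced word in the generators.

[(r²), (r⁹s)] = (r²)·(r⁹s)·(r²)⁻¹·(r⁹s)⁻¹.
  (r²) · (r⁹s) = r¹¹s
  (r¹¹s) · (r¹²) = r¹³s
  (r¹³s) · (r⁹s) = r⁴

Answer: r⁴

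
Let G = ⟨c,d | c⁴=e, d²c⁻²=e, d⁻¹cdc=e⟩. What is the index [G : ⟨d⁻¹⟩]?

First find ord(d⁻¹) by computing successive powers:
  (d⁻¹)¹ = d⁻¹, (d⁻¹)² = c², (d⁻¹)³ = d, (d⁻¹)⁴ = e.
So |⟨d⁻¹⟩| = ord(d⁻¹) = 4. With |G| = 8, by Lagrange [G : ⟨d⁻¹⟩] = 8/4 = 2.

Answer: 2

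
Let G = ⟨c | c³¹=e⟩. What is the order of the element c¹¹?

Compute successive powers until reaching e:
  (c¹¹)¹ = c¹¹, (c¹¹)² = c²², (c¹¹)³ = c², (c¹¹)⁴ = c¹³, (c¹¹)⁵ = c²⁴, (c¹¹)⁶ = c⁴, (c¹¹)⁷ = c¹⁵, (c¹¹)⁸ = c²⁶, (c¹¹)⁹ = c⁶, (c¹¹)¹⁰ = c¹⁷, (c¹¹)¹¹ = c²⁸, (c¹¹)¹² = c⁸, (c¹¹)¹³ = c¹⁹, (c¹¹)¹⁴ = c³⁰, (c¹¹)¹⁵ = c¹⁰, (c¹¹)¹⁶ = c²¹, (c¹¹)¹⁷ = c, (c¹¹)¹⁸ = c¹², (c¹¹)¹⁹ = c²³, (c¹¹)²⁰ = c³, (c¹¹)²¹ = c¹⁴, (c¹¹)²² = c²⁵, (c¹¹)²³ = c⁵, (c¹¹)²⁴ = c¹⁶, (c¹¹)²⁵ = c²⁷, (c¹¹)²⁶ = c⁷, (c¹¹)²⁷ = c¹⁸, (c¹¹)²⁸ = c²⁹, (c¹¹)²⁹ = c⁹, (c¹¹)³⁰ = c²⁰, (c¹¹)³¹ = e.
The smallest positive k with (c¹¹)ᵏ = e is 31.

Answer: 31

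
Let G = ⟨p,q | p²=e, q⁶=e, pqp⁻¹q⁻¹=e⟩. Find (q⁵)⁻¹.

The order of (q⁵) is 6 (smallest k with (q⁵)ᵏ = e), so (q⁵)⁻¹ = (q⁵)⁵ = q.
Check: (q⁵) · q → (q⁵) · q = e, giving e as required.

Answer: q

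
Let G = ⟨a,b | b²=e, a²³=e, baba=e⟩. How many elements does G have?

Enumerate words in the generators, reducing via the relations: the distinct elements are
  {a, b, e, ab, a², a³, a⁴, a⁵, a⁶, a⁷, a⁸, a⁹, a²b, a²², a²¹, a²⁰, a³b, a¹², a¹³, a¹¹, a¹⁰, a¹⁴, a¹⁵, a¹⁶, a¹⁷, a¹⁸, a¹⁹, a⁴b, a⁵b, a⁶b, a⁷b, a⁸b, a⁹b, a²²b, a²¹b, a²⁰b, a¹²b, a¹³b, a¹¹b, a¹⁰b, a¹⁴b, a¹⁵b, a¹⁶b, a¹⁷b, a¹⁸b, a¹⁹b}.
No further products give new elements, so |G| = 46.

Answer: 46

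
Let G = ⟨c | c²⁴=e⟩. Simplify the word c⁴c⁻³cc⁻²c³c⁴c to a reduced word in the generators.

Multiply left to right, reducing at each step:
  (c⁴) · c⁻³ = c
  c · c = c²
  (c²) · c⁻² = e
  e · c³ = c³
  (c³) · c⁴ = c⁷
  (c⁷) · c = c⁸

Answer: c⁸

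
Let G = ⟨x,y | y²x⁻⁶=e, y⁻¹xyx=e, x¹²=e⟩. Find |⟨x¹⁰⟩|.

|⟨x¹⁰⟩| equals the order of x¹⁰. Compute successive powers until reaching e:
  (x¹⁰)¹ = x¹⁰, (x¹⁰)² = x⁸, (x¹⁰)³ = x⁶, (x¹⁰)⁴ = x⁴, (x¹⁰)⁵ = x², (x¹⁰)⁶ = e.
The smallest positive k with (x¹⁰)ᵏ = e is 6, so |⟨x¹⁰⟩| = 6.

Answer: 6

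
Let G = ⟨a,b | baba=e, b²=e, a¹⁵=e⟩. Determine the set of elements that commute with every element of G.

An element z ∈ Z(G) iff z commutes with every generator.
For example e is central: e·a = a = a·e; e·b = b = b·e.
Whereas a ∉ Z(G) since a·b = ab ≠ a¹⁴b = b·a.
Checking each of the 30 elements this way gives Z(G) = {e}, of order 1.

Answer: {e}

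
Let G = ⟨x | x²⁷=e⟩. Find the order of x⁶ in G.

Compute successive powers until reaching e:
  (x⁶)¹ = x⁶, (x⁶)² = x¹², (x⁶)³ = x¹⁸, (x⁶)⁴ = x²⁴, (x⁶)⁵ = x³, (x⁶)⁶ = x⁹, (x⁶)⁷ = x¹⁵, (x⁶)⁸ = x²¹, (x⁶)⁹ = e.
The smallest positive k with (x⁶)ᵏ = e is 9.

Answer: 9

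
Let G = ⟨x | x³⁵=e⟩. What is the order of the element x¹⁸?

Compute successive powers until reaching e:
  (x¹⁸)¹ = x¹⁸, (x¹⁸)² = x, (x¹⁸)³ = x¹⁹, (x¹⁸)⁴ = x², (x¹⁸)⁵ = x²⁰, (x¹⁸)⁶ = x³, (x¹⁸)⁷ = x²¹, (x¹⁸)⁸ = x⁴, (x¹⁸)⁹ = x²², (x¹⁸)¹⁰ = x⁵, (x¹⁸)¹¹ = x²³, (x¹⁸)¹² = x⁶, (x¹⁸)¹³ = x²⁴, (x¹⁸)¹⁴ = x⁷, (x¹⁸)¹⁵ = x²⁵, (x¹⁸)¹⁶ = x⁸, (x¹⁸)¹⁷ = x²⁶, (x¹⁸)¹⁸ = x⁹, (x¹⁸)¹⁹ = x²⁷, (x¹⁸)²⁰ = x¹⁰, (x¹⁸)²¹ = x²⁸, (x¹⁸)²² = x¹¹, (x¹⁸)²³ = x²⁹, (x¹⁸)²⁴ = x¹², (x¹⁸)²⁵ = x³⁰, (x¹⁸)²⁶ = x¹³, (x¹⁸)²⁷ = x³¹, (x¹⁸)²⁸ = x¹⁴, (x¹⁸)²⁹ = x³², (x¹⁸)³⁰ = x¹⁵, (x¹⁸)³¹ = x³³, (x¹⁸)³² = x¹⁶, (x¹⁸)³³ = x³⁴, (x¹⁸)³⁴ = x¹⁷, (x¹⁸)³⁵ = e.
The smallest positive k with (x¹⁸)ᵏ = e is 35.

Answer: 35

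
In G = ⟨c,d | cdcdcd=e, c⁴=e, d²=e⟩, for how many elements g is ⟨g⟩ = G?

⟨g⟩ = G would require ord(g) = |G| = 24, but the maximum element order in G is 4 < 24. So G is not cyclic and no single element generates it: the count is 0.

Answer: 0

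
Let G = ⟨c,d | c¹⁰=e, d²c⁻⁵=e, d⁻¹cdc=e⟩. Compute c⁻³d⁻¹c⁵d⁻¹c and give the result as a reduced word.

Multiply left to right, reducing at each step:
  (c⁷) · d⁻¹ = c²d
  (c²d) · c⁵ = c²d⁻¹
  (c²d⁻¹) · d⁻¹ = c⁷
  (c⁷) · c = c⁸

Answer: c⁸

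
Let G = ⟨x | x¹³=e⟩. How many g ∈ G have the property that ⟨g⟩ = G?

G is cyclic of order 13. An element generates G iff its order is 13, and a cyclic group of order 13 has exactly φ(13) = 12 such elements.

Answer: 12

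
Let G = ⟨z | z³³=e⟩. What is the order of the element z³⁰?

Compute successive powers until reaching e:
  (z³⁰)¹ = z³⁰, (z³⁰)² = z²⁷, (z³⁰)³ = z²⁴, (z³⁰)⁴ = z²¹, (z³⁰)⁵ = z¹⁸, (z³⁰)⁶ = z¹⁵, (z³⁰)⁷ = z¹², (z³⁰)⁸ = z⁹, (z³⁰)⁹ = z⁶, (z³⁰)¹⁰ = z³, (z³⁰)¹¹ = e.
The smallest positive k with (z³⁰)ᵏ = e is 11.

Answer: 11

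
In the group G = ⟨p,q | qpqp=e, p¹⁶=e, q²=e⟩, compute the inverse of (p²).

The order of (p²) is 8 (smallest k with (p²)ᵏ = e), so (p²)⁻¹ = (p²)⁷ = p¹⁴.
Check: (p²) · (p¹⁴) → (p²) · p¹⁴ = e, giving e as required.

Answer: p¹⁴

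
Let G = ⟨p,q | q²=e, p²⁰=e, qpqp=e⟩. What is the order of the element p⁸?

Compute successive powers until reaching e:
  (p⁸)¹ = p⁸, (p⁸)² = p¹⁶, (p⁸)³ = p⁴, (p⁸)⁴ = p¹², (p⁸)⁵ = e.
The smallest positive k with (p⁸)ᵏ = e is 5.

Answer: 5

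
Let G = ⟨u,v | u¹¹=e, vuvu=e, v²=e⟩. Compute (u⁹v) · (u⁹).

Compute (u⁹v) · (u⁹) by multiplying left to right and reducing via the relations at each step:
  (u⁹v) · u⁹ = v

Answer: v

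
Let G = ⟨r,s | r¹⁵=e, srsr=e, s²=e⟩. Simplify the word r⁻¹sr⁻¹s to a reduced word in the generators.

Multiply left to right, reducing at each step:
  (r¹⁴) · s = r¹⁴s
  (r¹⁴s) · r⁻¹ = s
  s · s = e

Answer: e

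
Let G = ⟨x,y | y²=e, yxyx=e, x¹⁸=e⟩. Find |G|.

Enumerate words in the generators, reducing via the relations: the distinct elements are
  {e, x, y, xy, x², x³, x⁴, x⁵, x⁶, x⁷, x⁸, x⁹, x²y, x³y, x¹², x¹³, x¹¹, x¹⁰, x¹⁴, x¹⁵, x¹⁶, x¹⁷, x⁴y, x⁵y, x⁶y, x⁷y, x⁸y, x⁹y, x¹²y, x¹³y, x¹¹y, x¹⁰y, x¹⁴y, x¹⁵y, x¹⁶y, x¹⁷y}.
No further products give new elements, so |G| = 36.

Answer: 36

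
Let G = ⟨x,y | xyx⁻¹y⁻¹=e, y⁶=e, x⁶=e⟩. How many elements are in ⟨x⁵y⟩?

|⟨x⁵y⟩| equals the order of x⁵y. Compute successive powers until reaching e:
  (x⁵y)¹ = x⁵y, (x⁵y)² = x⁴y², (x⁵y)³ = x³y³, (x⁵y)⁴ = x²y⁴, (x⁵y)⁵ = xy⁵, (x⁵y)⁶ = e.
The smallest positive k with (x⁵y)ᵏ = e is 6, so |⟨x⁵y⟩| = 6.

Answer: 6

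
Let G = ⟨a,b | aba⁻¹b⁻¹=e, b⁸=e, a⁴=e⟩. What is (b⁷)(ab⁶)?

Compute (b⁷) · (ab⁶) by multiplying left to right and reducing via the relations at each step:
  (b⁷) · a = ab⁷
  (ab⁷) · b⁶ = ab⁵

Answer: ab⁵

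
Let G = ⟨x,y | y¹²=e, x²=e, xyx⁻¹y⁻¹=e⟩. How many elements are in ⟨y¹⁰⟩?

|⟨y¹⁰⟩| equals the order of y¹⁰. Compute successive powers until reaching e:
  (y¹⁰)¹ = y¹⁰, (y¹⁰)² = y⁸, (y¹⁰)³ = y⁶, (y¹⁰)⁴ = y⁴, (y¹⁰)⁵ = y², (y¹⁰)⁶ = e.
The smallest positive k with (y¹⁰)ᵏ = e is 6, so |⟨y¹⁰⟩| = 6.

Answer: 6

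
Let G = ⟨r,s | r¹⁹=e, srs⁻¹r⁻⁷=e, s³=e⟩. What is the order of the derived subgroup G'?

G' = [G, G] is generated by all commutators. The generator-pair commutators are: [r, s] = r¹³.
The subgroup they normally generate is {e, r, r², r³, r⁴, r⁵, r⁶, r⁷, r⁸, r⁹, r¹⁰, r¹¹, r¹², r¹³, r¹⁴, r¹⁵, r¹⁶, r¹⁷, r¹⁸}, of order 19.
Check: |G/G'| = 57/19 = 3 is the order of the abelianisation.

Answer: 19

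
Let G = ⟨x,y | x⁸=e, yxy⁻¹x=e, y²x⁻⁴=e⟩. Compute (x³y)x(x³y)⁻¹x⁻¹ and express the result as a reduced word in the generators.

[(x³y), x] = (x³y)·x·(x³y)⁻¹·x⁻¹.
  (x³y) · x = x²y
  (x²y) · (x³y⁻¹) = x⁷
  (x⁷) · (x⁷) = x⁶

Answer: x⁶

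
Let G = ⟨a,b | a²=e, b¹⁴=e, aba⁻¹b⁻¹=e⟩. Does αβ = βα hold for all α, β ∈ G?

Each pair of generators commutes: a·b = ab = b·a. Since the generators pairwise commute, every element of G commutes with every other, so G is abelian.

Answer: Yes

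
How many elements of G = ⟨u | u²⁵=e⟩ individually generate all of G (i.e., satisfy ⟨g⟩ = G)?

G is cyclic of order 25. An element generates G iff its order is 25, and a cyclic group of order 25 has exactly φ(25) = 20 such elements.

Answer: 20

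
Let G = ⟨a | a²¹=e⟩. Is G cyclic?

|G| = 21. The element a has order 21 (its powers give 21 distinct elements), so ⟨a⟩ = G and G is cyclic.

Answer: Yes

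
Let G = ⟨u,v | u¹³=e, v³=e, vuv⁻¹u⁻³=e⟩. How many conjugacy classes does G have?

The conjugacy classes (representative and size) are:
  [e] (size 1), [u] (size 3), [u⁵] (size 3), [u¹⁰] (size 3), [u⁸] (size 3), [u¹⁰v] (size 13), [u⁷v²] (size 13).
Class equation: 1 + 3 + 3 + 3 + 3 + 13 + 13 = 39 = |G|. So G has 7 conjugacy classes.

Answer: 7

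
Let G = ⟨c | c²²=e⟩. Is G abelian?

G has a single generator, so G is cyclic and hence abelian.

Answer: Yes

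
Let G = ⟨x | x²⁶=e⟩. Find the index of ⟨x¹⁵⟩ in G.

First find ord(x¹⁵) by computing successive powers:
  (x¹⁵)¹ = x¹⁵, (x¹⁵)² = x⁴, (x¹⁵)³ = x¹⁹, (x¹⁵)⁴ = x⁸, (x¹⁵)⁵ = x²³, (x¹⁵)⁶ = x¹², (x¹⁵)⁷ = x, (x¹⁵)⁸ = x¹⁶, (x¹⁵)⁹ = x⁵, (x¹⁵)¹⁰ = x²⁰, (x¹⁵)¹¹ = x⁹, (x¹⁵)¹² = x²⁴, (x¹⁵)¹³ = x¹³, (x¹⁵)¹⁴ = x², (x¹⁵)¹⁵ = x¹⁷, (x¹⁵)¹⁶ = x⁶, (x¹⁵)¹⁷ = x²¹, (x¹⁵)¹⁸ = x¹⁰, (x¹⁵)¹⁹ = x²⁵, (x¹⁵)²⁰ = x¹⁴, (x¹⁵)²¹ = x³, (x¹⁵)²² = x¹⁸, (x¹⁵)²³ = x⁷, (x¹⁵)²⁴ = x²², (x¹⁵)²⁵ = x¹¹, (x¹⁵)²⁶ = e.
So |⟨x¹⁵⟩| = ord(x¹⁵) = 26. With |G| = 26, by Lagrange [G : ⟨x¹⁵⟩] = 26/26 = 1.

Answer: 1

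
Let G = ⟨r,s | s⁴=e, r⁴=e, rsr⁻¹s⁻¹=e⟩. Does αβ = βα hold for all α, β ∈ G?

Each pair of generators commutes: r·s = rs = s·r. Since the generators pairwise commute, every element of G commutes with every other, so G is abelian.

Answer: Yes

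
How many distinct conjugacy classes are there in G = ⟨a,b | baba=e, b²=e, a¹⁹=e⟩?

The conjugacy classes (representative and size) are:
  [e] (size 1), [a¹⁸] (size 2), [a²] (size 2), [a¹⁶] (size 2), [a⁴] (size 2), [a¹⁴] (size 2), [a¹³] (size 2), [a¹²] (size 2), [a⁸] (size 2), [a⁹] (size 2), [b] (size 19).
Class equation: 1 + 2 + 2 + 2 + 2 + 2 + 2 + 2 + 2 + 2 + 19 = 38 = |G|. So G has 11 conjugacy classes.

Answer: 11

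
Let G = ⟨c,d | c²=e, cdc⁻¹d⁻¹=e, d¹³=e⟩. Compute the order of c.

Compute successive powers until reaching e:
  c¹ = c, c² = e.
The smallest positive k with cᵏ = e is 2.

Answer: 2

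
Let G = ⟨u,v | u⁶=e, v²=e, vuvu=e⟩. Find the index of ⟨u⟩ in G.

First find ord(u) by computing successive powers:
  u¹ = u, u² = u², u³ = u³, u⁴ = u⁴, u⁵ = u⁵, u⁶ = e.
So |⟨u⟩| = ord(u) = 6. With |G| = 12, by Lagrange [G : ⟨u⟩] = 12/6 = 2.

Answer: 2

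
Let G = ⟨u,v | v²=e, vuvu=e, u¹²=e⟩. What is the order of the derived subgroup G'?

G' = [G, G] is generated by all commutators. The generator-pair commutators are: [u, v] = u².
The subgroup they normally generate is {e, u², u⁴, u⁶, u⁸, u¹⁰}, of order 6.
Check: |G/G'| = 24/6 = 4 is the order of the abelianisation.

Answer: 6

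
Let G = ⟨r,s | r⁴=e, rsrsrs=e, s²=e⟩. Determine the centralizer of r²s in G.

⟨r²s⟩ ⊆ C_G(r²s) since powers of r²s commute with r²s; so |C_G(r²s)| ≥ |⟨r²s⟩| = 4.
By orbit–stabilizer, |C_G(r²s)| = |G| / |conj. class of r²s| = 24 / 6 = 4.
The 4 elements commuting with r²s are {e, r²s, sr², r²sr²s}.

Answer: {e, r²s, sr², r²sr²s}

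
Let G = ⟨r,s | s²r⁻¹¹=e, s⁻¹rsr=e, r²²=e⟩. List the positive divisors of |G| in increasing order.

|G| = 44 = 2² · 11. By Lagrange's theorem the order of any subgroup divides 44; the divisors of 44 are 1, 2, 4, 11, 22, 44.

Answer: 1, 2, 4, 11, 22, 44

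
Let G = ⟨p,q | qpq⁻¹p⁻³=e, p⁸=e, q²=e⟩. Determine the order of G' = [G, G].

G' = [G, G] is generated by all commutators. The generator-pair commutators are: [p, q] = p⁶.
The subgroup they normally generate is {e, p², p⁴, p⁶}, of order 4.
Check: |G/G'| = 16/4 = 4 is the order of the abelianisation.

Answer: 4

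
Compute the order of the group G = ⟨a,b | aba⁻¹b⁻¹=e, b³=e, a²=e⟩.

Enumerate words in the generators, reducing via the relations: the distinct elements are
  {a, b, e, ab, b², ab²}.
No further products give new elements, so |G| = 6.

Answer: 6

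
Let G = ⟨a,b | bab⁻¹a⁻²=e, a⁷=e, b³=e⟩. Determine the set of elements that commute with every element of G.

An element z ∈ Z(G) iff z commutes with every generator.
For example e is central: e·a = a = a·e; e·b = b = b·e.
Whereas a ∉ Z(G) since a·b = ab ≠ a²b = b·a.
Checking each of the 21 elements this way gives Z(G) = {e}, of order 1.

Answer: {e}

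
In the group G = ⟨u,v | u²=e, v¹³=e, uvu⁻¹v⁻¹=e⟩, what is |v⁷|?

Compute successive powers until reaching e:
  (v⁷)¹ = v⁷, (v⁷)² = v, (v⁷)³ = v⁸, (v⁷)⁴ = v², (v⁷)⁵ = v⁹, (v⁷)⁶ = v³, (v⁷)⁷ = v¹⁰, (v⁷)⁸ = v⁴, (v⁷)⁹ = v¹¹, (v⁷)¹⁰ = v⁵, (v⁷)¹¹ = v¹², (v⁷)¹² = v⁶, (v⁷)¹³ = e.
The smallest positive k with (v⁷)ᵏ = e is 13.

Answer: 13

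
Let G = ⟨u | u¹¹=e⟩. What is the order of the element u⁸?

Compute successive powers until reaching e:
  (u⁸)¹ = u⁸, (u⁸)² = u⁵, (u⁸)³ = u², (u⁸)⁴ = u¹⁰, (u⁸)⁵ = u⁷, (u⁸)⁶ = u⁴, (u⁸)⁷ = u, (u⁸)⁸ = u⁹, (u⁸)⁹ = u⁶, (u⁸)¹⁰ = u³, (u⁸)¹¹ = e.
The smallest positive k with (u⁸)ᵏ = e is 11.

Answer: 11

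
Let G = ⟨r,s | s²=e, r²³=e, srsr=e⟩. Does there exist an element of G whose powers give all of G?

Every cyclic group is abelian. But r·s = rs while s·r = r²²s, so r·s ≠ s·r and G is not abelian. Hence G is not cyclic.

Answer: No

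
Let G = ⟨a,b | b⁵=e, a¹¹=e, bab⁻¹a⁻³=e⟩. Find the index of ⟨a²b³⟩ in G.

First find ord(a²b³) by computing successive powers:
  (a²b³)¹ = a²b³, (a²b³)² = ab, (a²b³)³ = a⁷b⁴, (a²b³)⁴ = a⁴b², (a²b³)⁵ = e.
So |⟨a²b³⟩| = ord(a²b³) = 5. With |G| = 55, by Lagrange [G : ⟨a²b³⟩] = 55/5 = 11.

Answer: 11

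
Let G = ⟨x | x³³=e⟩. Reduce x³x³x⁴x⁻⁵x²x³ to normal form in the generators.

Multiply left to right, reducing at each step:
  (x³) · x³ = x⁶
  (x⁶) · x⁴ = x¹⁰
  (x¹⁰) · x⁻⁵ = x⁵
  (x⁵) · x² = x⁷
  (x⁷) · x³ = x¹⁰

Answer: x¹⁰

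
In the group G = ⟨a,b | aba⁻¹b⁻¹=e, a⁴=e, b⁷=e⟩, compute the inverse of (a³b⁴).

The order of (a³b⁴) is 28 (smallest k with (a³b⁴)ᵏ = e), so (a³b⁴)⁻¹ = (a³b⁴)²⁷ = ab³.
Check: (a³b⁴) · (ab³) → (a³b⁴) · a = b⁴;   (b⁴) · b³ = e, giving e as required.

Answer: ab³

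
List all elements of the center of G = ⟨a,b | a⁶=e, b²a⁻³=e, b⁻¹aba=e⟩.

An element z ∈ Z(G) iff z commutes with every generator.
For example a³ is central: (a³)·a = a⁴ = a·(a³); (a³)·b = b⁻¹ = b·(a³).
Whereas a ∉ Z(G) since a·b = ab ≠ a²b⁻¹ = b·a.
Checking each of the 12 elements this way gives Z(G) = {e, a³}, of order 2.

Answer: {e, a³}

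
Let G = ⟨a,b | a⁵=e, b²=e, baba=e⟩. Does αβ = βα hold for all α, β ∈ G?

a·b = ab but b·a = a⁴b, so a·b ≠ b·a and G is not abelian.

Answer: No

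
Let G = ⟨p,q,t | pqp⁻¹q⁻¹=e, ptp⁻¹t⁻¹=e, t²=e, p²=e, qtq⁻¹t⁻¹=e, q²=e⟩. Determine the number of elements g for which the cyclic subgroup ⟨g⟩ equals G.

⟨g⟩ = G would require ord(g) = |G| = 8, but the maximum element order in G is 2 < 8. So G is not cyclic and no single element generates it: the count is 0.

Answer: 0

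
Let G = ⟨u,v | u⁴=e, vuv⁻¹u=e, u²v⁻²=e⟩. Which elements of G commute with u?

⟨u⟩ ⊆ C_G(u) since powers of u commute with u; so |C_G(u)| ≥ |⟨u⟩| = 4.
By orbit–stabilizer, |C_G(u)| = |G| / |conj. class of u| = 8 / 2 = 4.
The 4 elements commuting with u are {e, u, u², u³}.

Answer: {e, u, u², u³}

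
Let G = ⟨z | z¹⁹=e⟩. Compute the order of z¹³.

Compute successive powers until reaching e:
  (z¹³)¹ = z¹³, (z¹³)² = z⁷, (z¹³)³ = z, (z¹³)⁴ = z¹⁴, (z¹³)⁵ = z⁸, (z¹³)⁶ = z², (z¹³)⁷ = z¹⁵, (z¹³)⁸ = z⁹, (z¹³)⁹ = z³, (z¹³)¹⁰ = z¹⁶, (z¹³)¹¹ = z¹⁰, (z¹³)¹² = z⁴, (z¹³)¹³ = z¹⁷, (z¹³)¹⁴ = z¹¹, (z¹³)¹⁵ = z⁵, (z¹³)¹⁶ = z¹⁸, (z¹³)¹⁷ = z¹², (z¹³)¹⁸ = z⁶, (z¹³)¹⁹ = e.
The smallest positive k with (z¹³)ᵏ = e is 19.

Answer: 19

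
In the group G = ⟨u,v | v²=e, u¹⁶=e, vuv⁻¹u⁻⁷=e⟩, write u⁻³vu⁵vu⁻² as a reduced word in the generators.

Multiply left to right, reducing at each step:
  (u¹³) · v = u¹³v
  (u¹³v) · u⁵ = v
  v · v = e
  e · u⁻² = u¹⁴

Answer: u¹⁴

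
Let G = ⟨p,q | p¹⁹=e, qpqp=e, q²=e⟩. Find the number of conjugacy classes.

The conjugacy classes (representative and size) are:
  [e] (size 1), [p¹⁸] (size 2), [p²] (size 2), [p¹⁶] (size 2), [p⁴] (size 2), [p¹⁴] (size 2), [p¹³] (size 2), [p¹²] (size 2), [p⁸] (size 2), [p⁹] (size 2), [q] (size 19).
Class equation: 1 + 2 + 2 + 2 + 2 + 2 + 2 + 2 + 2 + 2 + 19 = 38 = |G|. So G has 11 conjugacy classes.

Answer: 11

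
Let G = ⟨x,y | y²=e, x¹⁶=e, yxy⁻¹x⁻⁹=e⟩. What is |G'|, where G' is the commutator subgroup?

G' = [G, G] is generated by all commutators. The generator-pair commutators are: [x, y] = x⁸.
The subgroup they normally generate is {e, x⁸}, of order 2.
Check: |G/G'| = 32/2 = 16 is the order of the abelianisation.

Answer: 2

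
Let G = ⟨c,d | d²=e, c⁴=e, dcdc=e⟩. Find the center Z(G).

An element z ∈ Z(G) iff z commutes with every generator.
For example c² is central: (c²)·c = c³ = c·(c²); (c²)·d = c²d = d·(c²).
Whereas c ∉ Z(G) since c·d = cd ≠ c³d = d·c.
Checking each of the 8 elements this way gives Z(G) = {e, c²}, of order 2.

Answer: {e, c²}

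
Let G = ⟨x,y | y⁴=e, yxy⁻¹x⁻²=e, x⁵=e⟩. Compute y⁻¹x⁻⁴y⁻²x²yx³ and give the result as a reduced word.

Multiply left to right, reducing at each step:
  (y³) · x⁻⁴ = x³y³
  (x³y³) · y⁻² = x³y
  (x³y) · x² = x²y
  (x²y) · y = x²y²
  (x²y²) · x³ = x⁴y²

Answer: x⁴y²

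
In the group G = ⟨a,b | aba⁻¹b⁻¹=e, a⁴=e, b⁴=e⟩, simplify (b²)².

Compute successive powers of (b²), reducing at each step:
  (b²)²: (b²) · b² = e

Answer: e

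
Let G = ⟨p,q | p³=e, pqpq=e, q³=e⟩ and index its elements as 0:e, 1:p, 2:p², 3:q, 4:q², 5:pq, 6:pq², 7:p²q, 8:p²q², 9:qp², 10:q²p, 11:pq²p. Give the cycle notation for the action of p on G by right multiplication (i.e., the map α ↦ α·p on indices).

(0 1 2)(3 8 9)(4 10 5)(6 11 7)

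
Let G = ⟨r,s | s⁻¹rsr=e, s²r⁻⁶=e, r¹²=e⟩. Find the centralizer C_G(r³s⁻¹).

⟨r³s⁻¹⟩ ⊆ C_G(r³s⁻¹) since powers of r³s⁻¹ commute with r³s⁻¹; so |C_G(r³s⁻¹)| ≥ |⟨r³s⁻¹⟩| = 4.
By orbit–stabilizer, |C_G(r³s⁻¹)| = |G| / |conj. class of r³s⁻¹| = 24 / 6 = 4.
The 4 elements commuting with r³s⁻¹ are {e, r⁶, r³s, r³s⁻¹}.

Answer: {e, r⁶, r³s, r³s⁻¹}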